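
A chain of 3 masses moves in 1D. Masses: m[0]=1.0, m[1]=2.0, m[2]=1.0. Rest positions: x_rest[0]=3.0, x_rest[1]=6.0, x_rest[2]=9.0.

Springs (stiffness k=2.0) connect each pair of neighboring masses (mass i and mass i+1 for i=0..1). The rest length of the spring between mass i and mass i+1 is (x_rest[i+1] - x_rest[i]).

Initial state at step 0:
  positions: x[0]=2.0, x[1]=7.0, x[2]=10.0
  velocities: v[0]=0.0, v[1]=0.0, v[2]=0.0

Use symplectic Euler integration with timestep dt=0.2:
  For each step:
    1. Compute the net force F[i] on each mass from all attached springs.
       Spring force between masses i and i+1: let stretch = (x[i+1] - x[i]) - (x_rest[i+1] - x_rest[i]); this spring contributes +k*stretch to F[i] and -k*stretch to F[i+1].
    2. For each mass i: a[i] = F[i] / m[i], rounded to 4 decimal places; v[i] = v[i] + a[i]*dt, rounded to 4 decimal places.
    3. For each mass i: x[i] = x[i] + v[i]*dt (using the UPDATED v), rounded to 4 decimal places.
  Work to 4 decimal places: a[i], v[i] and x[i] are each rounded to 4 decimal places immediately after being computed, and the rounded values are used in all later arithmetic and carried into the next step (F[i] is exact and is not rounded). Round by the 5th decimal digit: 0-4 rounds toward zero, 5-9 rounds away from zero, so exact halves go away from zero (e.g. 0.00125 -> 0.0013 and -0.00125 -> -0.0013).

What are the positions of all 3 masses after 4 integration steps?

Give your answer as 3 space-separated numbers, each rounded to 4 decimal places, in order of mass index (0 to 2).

Answer: 3.3296 6.3780 9.9144

Derivation:
Step 0: x=[2.0000 7.0000 10.0000] v=[0.0000 0.0000 0.0000]
Step 1: x=[2.1600 6.9200 10.0000] v=[0.8000 -0.4000 0.0000]
Step 2: x=[2.4608 6.7728 9.9936] v=[1.5040 -0.7360 -0.0320]
Step 3: x=[2.8666 6.5820 9.9695] v=[2.0288 -0.9542 -0.1203]
Step 4: x=[3.3296 6.3780 9.9144] v=[2.3150 -1.0198 -0.2753]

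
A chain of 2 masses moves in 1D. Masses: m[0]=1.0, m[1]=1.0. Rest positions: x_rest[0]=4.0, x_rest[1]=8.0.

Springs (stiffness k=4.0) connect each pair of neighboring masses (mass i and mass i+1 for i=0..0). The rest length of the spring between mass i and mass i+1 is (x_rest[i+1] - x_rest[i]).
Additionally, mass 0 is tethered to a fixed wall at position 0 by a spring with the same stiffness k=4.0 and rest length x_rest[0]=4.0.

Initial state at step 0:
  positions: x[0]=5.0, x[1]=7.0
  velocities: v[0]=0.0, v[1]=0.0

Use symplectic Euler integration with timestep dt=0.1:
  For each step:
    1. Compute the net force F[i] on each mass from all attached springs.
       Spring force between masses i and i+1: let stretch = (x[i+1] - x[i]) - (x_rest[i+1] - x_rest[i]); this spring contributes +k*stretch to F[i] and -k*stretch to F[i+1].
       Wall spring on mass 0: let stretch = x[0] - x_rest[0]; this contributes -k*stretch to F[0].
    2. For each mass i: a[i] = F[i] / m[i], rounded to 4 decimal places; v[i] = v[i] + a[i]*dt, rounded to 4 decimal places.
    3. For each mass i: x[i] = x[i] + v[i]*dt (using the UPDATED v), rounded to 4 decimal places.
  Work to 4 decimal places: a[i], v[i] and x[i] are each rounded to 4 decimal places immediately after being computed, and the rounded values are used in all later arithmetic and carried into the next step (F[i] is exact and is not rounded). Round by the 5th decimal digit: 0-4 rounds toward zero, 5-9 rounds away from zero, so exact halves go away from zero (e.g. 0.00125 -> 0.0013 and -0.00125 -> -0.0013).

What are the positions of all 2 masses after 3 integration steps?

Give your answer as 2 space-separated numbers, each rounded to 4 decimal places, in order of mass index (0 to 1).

Step 0: x=[5.0000 7.0000] v=[0.0000 0.0000]
Step 1: x=[4.8800 7.0800] v=[-1.2000 0.8000]
Step 2: x=[4.6528 7.2320] v=[-2.2720 1.5200]
Step 3: x=[4.3427 7.4408] v=[-3.1014 2.0883]

Answer: 4.3427 7.4408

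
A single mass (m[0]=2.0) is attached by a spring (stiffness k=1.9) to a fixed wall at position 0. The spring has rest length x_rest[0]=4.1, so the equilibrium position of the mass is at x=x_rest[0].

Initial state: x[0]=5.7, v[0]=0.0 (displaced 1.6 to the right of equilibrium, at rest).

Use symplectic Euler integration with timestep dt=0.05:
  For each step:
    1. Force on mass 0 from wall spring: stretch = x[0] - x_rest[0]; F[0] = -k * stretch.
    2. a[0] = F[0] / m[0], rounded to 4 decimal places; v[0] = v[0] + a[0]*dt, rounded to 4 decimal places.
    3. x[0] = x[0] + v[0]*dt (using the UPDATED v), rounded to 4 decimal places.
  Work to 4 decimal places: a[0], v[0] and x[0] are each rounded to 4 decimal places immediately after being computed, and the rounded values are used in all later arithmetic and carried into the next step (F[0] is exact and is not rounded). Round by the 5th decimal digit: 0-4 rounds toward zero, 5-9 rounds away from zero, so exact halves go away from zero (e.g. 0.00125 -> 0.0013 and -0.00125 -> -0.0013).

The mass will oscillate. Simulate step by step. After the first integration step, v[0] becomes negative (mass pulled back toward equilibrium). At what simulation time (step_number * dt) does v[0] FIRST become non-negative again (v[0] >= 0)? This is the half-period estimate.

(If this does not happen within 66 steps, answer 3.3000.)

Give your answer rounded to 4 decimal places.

Answer: 3.2500

Derivation:
Step 0: x=[5.7000] v=[0.0000]
Step 1: x=[5.6962] v=[-0.0760]
Step 2: x=[5.6886] v=[-0.1518]
Step 3: x=[5.6772] v=[-0.2273]
Step 4: x=[5.6621] v=[-0.3022]
Step 5: x=[5.6433] v=[-0.3764]
Step 6: x=[5.6208] v=[-0.4497]
Step 7: x=[5.5947] v=[-0.5219]
Step 8: x=[5.5651] v=[-0.5929]
Step 9: x=[5.5320] v=[-0.6625]
Step 10: x=[5.4955] v=[-0.7305]
Step 11: x=[5.4557] v=[-0.7968]
Step 12: x=[5.4126] v=[-0.8612]
Step 13: x=[5.3664] v=[-0.9236]
Step 14: x=[5.3172] v=[-0.9838]
Step 15: x=[5.2651] v=[-1.0416]
Step 16: x=[5.2103] v=[-1.0969]
Step 17: x=[5.1528] v=[-1.1496]
Step 18: x=[5.0928] v=[-1.1996]
Step 19: x=[5.0305] v=[-1.2468]
Step 20: x=[4.9660] v=[-1.2910]
Step 21: x=[4.8994] v=[-1.3321]
Step 22: x=[4.8309] v=[-1.3701]
Step 23: x=[4.7607] v=[-1.4048]
Step 24: x=[4.6889] v=[-1.4362]
Step 25: x=[4.6157] v=[-1.4642]
Step 26: x=[4.5413] v=[-1.4887]
Step 27: x=[4.4658] v=[-1.5097]
Step 28: x=[4.3894] v=[-1.5271]
Step 29: x=[4.3124] v=[-1.5408]
Step 30: x=[4.2349] v=[-1.5509]
Step 31: x=[4.1570] v=[-1.5573]
Step 32: x=[4.0790] v=[-1.5600]
Step 33: x=[4.0011] v=[-1.5590]
Step 34: x=[3.9234] v=[-1.5543]
Step 35: x=[3.8461] v=[-1.5459]
Step 36: x=[3.7694] v=[-1.5338]
Step 37: x=[3.6935] v=[-1.5181]
Step 38: x=[3.6186] v=[-1.4988]
Step 39: x=[3.5448] v=[-1.4759]
Step 40: x=[3.4723] v=[-1.4495]
Step 41: x=[3.4013] v=[-1.4197]
Step 42: x=[3.3320] v=[-1.3865]
Step 43: x=[3.2645] v=[-1.3500]
Step 44: x=[3.1990] v=[-1.3103]
Step 45: x=[3.1356] v=[-1.2675]
Step 46: x=[3.0745] v=[-1.2217]
Step 47: x=[3.0159] v=[-1.1730]
Step 48: x=[2.9598] v=[-1.1215]
Step 49: x=[2.9064] v=[-1.0673]
Step 50: x=[2.8559] v=[-1.0106]
Step 51: x=[2.8083] v=[-0.9515]
Step 52: x=[2.7638] v=[-0.8901]
Step 53: x=[2.7225] v=[-0.8266]
Step 54: x=[2.6844] v=[-0.7612]
Step 55: x=[2.6497] v=[-0.6940]
Step 56: x=[2.6184] v=[-0.6251]
Step 57: x=[2.5907] v=[-0.5547]
Step 58: x=[2.5666] v=[-0.4830]
Step 59: x=[2.5461] v=[-0.4102]
Step 60: x=[2.5293] v=[-0.3364]
Step 61: x=[2.5162] v=[-0.2618]
Step 62: x=[2.5069] v=[-0.1866]
Step 63: x=[2.5014] v=[-0.1109]
Step 64: x=[2.4997] v=[-0.0350]
Step 65: x=[2.5018] v=[0.0410]
First v>=0 after going negative at step 65, time=3.2500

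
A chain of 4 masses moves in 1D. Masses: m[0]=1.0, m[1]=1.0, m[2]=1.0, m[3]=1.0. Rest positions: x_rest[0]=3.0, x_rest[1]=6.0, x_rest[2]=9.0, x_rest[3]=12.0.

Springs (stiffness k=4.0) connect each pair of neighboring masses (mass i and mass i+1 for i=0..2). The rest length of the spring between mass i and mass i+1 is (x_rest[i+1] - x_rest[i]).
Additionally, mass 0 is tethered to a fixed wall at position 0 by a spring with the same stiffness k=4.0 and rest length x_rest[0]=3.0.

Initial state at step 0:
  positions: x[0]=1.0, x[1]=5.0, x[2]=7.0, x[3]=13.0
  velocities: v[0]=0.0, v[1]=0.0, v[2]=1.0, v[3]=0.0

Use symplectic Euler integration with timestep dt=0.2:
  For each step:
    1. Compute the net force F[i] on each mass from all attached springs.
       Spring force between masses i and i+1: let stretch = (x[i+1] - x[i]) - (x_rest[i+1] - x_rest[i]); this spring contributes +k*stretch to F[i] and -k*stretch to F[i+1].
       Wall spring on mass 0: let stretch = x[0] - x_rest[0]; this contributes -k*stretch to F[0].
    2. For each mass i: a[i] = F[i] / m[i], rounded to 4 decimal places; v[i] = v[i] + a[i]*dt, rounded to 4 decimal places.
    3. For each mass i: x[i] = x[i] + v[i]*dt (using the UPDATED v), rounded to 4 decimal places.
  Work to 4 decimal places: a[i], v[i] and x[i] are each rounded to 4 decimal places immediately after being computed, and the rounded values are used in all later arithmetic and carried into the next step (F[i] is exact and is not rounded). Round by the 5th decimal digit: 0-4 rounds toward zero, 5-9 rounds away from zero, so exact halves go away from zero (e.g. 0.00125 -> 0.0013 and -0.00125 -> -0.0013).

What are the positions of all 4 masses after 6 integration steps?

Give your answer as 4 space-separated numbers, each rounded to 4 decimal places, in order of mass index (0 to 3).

Answer: 3.6996 7.5602 8.5992 10.7250

Derivation:
Step 0: x=[1.0000 5.0000 7.0000 13.0000] v=[0.0000 0.0000 1.0000 0.0000]
Step 1: x=[1.4800 4.6800 7.8400 12.5200] v=[2.4000 -1.6000 4.2000 -2.4000]
Step 2: x=[2.2352 4.3536 8.9232 11.7712] v=[3.7760 -1.6320 5.4160 -3.7440]
Step 3: x=[2.9717 4.4194 9.7309 11.0467] v=[3.6826 0.3290 4.0387 -3.6224]
Step 4: x=[3.4644 5.1034 9.8993 10.5917] v=[2.4634 3.4200 0.8421 -2.2750]
Step 5: x=[3.6650 6.2925 9.4112 10.5059] v=[1.0031 5.9455 -2.4407 -0.4289]
Step 6: x=[3.6996 7.5602 8.5992 10.7250] v=[0.1731 6.3385 -4.0599 1.0953]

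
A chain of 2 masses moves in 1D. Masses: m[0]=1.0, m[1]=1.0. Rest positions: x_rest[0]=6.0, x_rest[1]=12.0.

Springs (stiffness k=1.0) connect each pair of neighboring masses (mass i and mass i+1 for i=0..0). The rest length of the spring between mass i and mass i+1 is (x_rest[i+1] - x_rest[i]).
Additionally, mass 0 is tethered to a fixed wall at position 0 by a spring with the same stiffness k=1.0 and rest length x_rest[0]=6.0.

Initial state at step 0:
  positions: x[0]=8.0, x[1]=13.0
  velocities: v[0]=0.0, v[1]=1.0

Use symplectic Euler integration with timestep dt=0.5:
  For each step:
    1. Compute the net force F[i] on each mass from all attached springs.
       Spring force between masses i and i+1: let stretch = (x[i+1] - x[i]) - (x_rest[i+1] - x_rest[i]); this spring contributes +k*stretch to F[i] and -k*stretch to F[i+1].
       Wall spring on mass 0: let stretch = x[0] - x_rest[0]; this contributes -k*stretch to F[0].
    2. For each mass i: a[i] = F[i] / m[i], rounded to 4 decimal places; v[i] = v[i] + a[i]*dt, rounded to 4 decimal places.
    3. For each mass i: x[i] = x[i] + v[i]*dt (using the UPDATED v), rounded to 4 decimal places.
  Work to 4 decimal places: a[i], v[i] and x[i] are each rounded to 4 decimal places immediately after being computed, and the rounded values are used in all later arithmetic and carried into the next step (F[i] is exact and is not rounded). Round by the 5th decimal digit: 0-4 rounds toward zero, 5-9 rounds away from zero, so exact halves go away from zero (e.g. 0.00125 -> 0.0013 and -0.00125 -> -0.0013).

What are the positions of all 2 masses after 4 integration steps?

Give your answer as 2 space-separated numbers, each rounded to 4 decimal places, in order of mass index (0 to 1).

Step 0: x=[8.0000 13.0000] v=[0.0000 1.0000]
Step 1: x=[7.2500 13.7500] v=[-1.5000 1.5000]
Step 2: x=[6.3125 14.3750] v=[-1.8750 1.2500]
Step 3: x=[5.8125 14.4844] v=[-1.0000 0.2188]
Step 4: x=[6.0274 13.9258] v=[0.4297 -1.1172]

Answer: 6.0274 13.9258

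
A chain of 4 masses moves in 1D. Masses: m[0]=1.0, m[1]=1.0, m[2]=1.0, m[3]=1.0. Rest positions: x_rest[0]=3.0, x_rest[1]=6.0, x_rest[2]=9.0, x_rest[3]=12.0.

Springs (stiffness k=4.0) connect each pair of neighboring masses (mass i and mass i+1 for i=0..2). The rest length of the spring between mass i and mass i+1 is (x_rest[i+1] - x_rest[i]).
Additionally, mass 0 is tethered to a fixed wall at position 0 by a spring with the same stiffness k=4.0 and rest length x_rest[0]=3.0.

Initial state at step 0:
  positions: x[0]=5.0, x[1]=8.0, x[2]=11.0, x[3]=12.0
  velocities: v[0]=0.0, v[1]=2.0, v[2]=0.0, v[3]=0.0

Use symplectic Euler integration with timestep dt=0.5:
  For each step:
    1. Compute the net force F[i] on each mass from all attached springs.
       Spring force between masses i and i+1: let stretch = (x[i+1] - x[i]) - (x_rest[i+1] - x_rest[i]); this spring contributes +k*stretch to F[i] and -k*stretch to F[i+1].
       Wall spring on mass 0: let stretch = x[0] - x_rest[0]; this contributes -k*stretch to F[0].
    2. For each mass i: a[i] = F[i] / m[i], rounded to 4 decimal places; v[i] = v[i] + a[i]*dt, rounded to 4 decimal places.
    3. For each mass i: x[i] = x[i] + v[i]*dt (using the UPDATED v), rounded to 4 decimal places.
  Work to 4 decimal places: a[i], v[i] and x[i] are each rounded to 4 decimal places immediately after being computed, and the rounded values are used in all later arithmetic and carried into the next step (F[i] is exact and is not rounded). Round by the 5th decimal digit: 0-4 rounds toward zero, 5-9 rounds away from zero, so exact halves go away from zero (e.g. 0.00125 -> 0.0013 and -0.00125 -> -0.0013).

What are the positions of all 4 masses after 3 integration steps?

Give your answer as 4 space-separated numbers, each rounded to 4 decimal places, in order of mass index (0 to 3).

Step 0: x=[5.0000 8.0000 11.0000 12.0000] v=[0.0000 2.0000 0.0000 0.0000]
Step 1: x=[3.0000 9.0000 9.0000 14.0000] v=[-4.0000 2.0000 -4.0000 4.0000]
Step 2: x=[4.0000 4.0000 12.0000 14.0000] v=[2.0000 -10.0000 6.0000 0.0000]
Step 3: x=[1.0000 7.0000 9.0000 15.0000] v=[-6.0000 6.0000 -6.0000 2.0000]

Answer: 1.0000 7.0000 9.0000 15.0000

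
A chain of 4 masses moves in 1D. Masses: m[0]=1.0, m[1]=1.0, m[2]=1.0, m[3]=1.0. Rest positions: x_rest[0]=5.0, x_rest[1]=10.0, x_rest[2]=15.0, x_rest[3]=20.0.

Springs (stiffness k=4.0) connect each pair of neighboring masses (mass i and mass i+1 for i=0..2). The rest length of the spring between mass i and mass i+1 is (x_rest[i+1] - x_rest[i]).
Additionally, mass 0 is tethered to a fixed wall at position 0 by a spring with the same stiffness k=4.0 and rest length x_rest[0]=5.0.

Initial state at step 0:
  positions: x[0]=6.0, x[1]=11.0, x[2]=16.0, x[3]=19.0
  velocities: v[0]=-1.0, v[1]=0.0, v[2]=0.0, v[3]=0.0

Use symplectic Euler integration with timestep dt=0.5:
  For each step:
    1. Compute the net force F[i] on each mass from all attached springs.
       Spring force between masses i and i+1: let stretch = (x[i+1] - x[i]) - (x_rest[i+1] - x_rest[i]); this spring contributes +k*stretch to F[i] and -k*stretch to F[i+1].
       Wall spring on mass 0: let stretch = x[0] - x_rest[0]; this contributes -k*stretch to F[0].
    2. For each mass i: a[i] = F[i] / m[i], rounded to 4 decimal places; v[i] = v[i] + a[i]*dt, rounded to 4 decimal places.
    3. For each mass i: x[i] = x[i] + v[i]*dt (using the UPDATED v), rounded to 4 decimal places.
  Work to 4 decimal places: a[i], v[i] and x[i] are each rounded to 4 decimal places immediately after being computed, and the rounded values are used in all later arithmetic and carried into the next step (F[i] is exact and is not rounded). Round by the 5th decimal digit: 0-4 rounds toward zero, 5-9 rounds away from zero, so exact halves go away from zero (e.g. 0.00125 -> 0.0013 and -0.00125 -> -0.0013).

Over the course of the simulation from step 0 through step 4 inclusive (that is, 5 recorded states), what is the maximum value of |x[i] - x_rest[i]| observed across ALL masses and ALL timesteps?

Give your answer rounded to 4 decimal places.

Answer: 2.5000

Derivation:
Step 0: x=[6.0000 11.0000 16.0000 19.0000] v=[-1.0000 0.0000 0.0000 0.0000]
Step 1: x=[4.5000 11.0000 14.0000 21.0000] v=[-3.0000 0.0000 -4.0000 4.0000]
Step 2: x=[5.0000 7.5000 16.0000 21.0000] v=[1.0000 -7.0000 4.0000 0.0000]
Step 3: x=[3.0000 10.0000 14.5000 21.0000] v=[-4.0000 5.0000 -3.0000 0.0000]
Step 4: x=[5.0000 10.0000 15.0000 19.5000] v=[4.0000 0.0000 1.0000 -3.0000]
Max displacement = 2.5000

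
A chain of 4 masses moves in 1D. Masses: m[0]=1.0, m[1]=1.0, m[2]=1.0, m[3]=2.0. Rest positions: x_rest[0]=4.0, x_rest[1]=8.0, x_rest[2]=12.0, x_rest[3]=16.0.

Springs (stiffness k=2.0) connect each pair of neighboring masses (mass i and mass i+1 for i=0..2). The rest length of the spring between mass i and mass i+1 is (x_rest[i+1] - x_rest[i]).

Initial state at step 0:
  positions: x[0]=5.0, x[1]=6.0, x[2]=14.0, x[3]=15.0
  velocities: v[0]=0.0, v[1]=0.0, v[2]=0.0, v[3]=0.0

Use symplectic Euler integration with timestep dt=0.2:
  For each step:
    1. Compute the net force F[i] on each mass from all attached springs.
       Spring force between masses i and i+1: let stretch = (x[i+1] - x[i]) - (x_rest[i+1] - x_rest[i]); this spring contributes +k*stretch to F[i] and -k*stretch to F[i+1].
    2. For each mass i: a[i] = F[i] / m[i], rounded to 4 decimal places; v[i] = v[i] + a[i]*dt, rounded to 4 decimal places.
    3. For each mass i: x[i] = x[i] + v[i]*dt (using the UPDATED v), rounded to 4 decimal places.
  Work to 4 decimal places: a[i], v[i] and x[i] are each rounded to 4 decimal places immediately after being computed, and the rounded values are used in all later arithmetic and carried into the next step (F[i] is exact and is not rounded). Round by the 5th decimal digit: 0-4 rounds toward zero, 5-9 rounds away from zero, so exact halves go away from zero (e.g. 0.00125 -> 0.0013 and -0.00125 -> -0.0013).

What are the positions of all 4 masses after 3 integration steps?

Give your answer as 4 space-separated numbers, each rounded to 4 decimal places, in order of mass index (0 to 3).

Step 0: x=[5.0000 6.0000 14.0000 15.0000] v=[0.0000 0.0000 0.0000 0.0000]
Step 1: x=[4.7600 6.5600 13.4400 15.1200] v=[-1.2000 2.8000 -2.8000 0.6000]
Step 2: x=[4.3440 7.5264 12.4640 15.3328] v=[-2.0800 4.8320 -4.8800 1.0640]
Step 3: x=[3.8626 8.6332 11.3225 15.5908] v=[-2.4070 5.5341 -5.7075 1.2902]

Answer: 3.8626 8.6332 11.3225 15.5908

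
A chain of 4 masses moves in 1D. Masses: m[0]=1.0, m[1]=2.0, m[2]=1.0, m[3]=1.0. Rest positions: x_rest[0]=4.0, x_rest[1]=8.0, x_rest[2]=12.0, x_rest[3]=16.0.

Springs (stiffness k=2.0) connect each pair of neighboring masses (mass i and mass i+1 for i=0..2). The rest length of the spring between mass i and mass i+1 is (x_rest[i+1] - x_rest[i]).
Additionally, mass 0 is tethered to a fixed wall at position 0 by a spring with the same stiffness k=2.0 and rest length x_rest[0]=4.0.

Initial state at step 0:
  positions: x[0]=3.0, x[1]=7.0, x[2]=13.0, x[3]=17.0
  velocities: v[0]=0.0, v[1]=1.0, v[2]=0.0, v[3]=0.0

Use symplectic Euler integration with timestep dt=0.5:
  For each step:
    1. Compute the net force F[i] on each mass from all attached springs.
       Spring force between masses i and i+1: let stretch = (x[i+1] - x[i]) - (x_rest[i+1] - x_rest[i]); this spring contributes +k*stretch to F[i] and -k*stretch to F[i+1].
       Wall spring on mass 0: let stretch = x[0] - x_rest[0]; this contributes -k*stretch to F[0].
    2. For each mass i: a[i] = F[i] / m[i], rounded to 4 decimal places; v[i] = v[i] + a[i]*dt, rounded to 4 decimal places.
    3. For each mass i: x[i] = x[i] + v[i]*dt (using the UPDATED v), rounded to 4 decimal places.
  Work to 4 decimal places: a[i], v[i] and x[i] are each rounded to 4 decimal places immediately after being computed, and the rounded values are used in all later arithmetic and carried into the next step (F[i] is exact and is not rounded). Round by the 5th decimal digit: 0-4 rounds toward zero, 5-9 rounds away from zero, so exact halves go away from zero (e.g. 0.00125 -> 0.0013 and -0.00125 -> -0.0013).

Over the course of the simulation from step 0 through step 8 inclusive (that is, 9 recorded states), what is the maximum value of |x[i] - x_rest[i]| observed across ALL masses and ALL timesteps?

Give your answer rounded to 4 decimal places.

Step 0: x=[3.0000 7.0000 13.0000 17.0000] v=[0.0000 1.0000 0.0000 0.0000]
Step 1: x=[3.5000 8.0000 12.0000 17.0000] v=[1.0000 2.0000 -2.0000 0.0000]
Step 2: x=[4.5000 8.8750 11.5000 16.5000] v=[2.0000 1.7500 -1.0000 -1.0000]
Step 3: x=[5.4375 9.3125 12.1875 15.5000] v=[1.8750 0.8750 1.3750 -2.0000]
Step 4: x=[5.5938 9.5000 13.0938 14.8438] v=[0.3125 0.3750 1.8125 -1.3125]
Step 5: x=[4.9063 9.6094 13.0782 15.3126] v=[-1.3751 0.2188 -0.0313 0.9375]
Step 6: x=[4.1172 9.4102 12.4454 16.6642] v=[-1.5783 -0.3984 -1.2657 2.7031]
Step 7: x=[3.9160 8.6466 12.4044 17.9064] v=[-0.4025 -1.5273 -0.0821 2.4843]
Step 8: x=[4.1221 7.6398 13.2355 18.3976] v=[0.4121 -2.0137 1.6621 0.9823]
Max displacement = 2.3976

Answer: 2.3976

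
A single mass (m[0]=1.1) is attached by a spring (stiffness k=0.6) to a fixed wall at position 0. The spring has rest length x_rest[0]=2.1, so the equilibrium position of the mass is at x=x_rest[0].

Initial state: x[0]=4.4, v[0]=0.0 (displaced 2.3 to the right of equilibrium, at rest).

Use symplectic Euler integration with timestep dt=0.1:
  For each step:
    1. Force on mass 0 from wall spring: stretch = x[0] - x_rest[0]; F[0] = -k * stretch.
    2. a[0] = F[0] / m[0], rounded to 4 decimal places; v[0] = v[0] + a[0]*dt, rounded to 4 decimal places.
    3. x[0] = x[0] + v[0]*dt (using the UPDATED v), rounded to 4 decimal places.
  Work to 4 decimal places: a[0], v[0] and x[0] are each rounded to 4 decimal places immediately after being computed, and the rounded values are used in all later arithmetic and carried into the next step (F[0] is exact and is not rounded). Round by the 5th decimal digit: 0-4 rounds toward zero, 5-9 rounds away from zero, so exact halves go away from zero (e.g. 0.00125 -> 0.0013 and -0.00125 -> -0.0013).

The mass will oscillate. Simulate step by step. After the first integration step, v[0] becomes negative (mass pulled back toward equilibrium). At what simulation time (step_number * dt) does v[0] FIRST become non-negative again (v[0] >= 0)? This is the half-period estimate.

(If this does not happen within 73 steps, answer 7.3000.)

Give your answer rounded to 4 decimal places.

Step 0: x=[4.4000] v=[0.0000]
Step 1: x=[4.3875] v=[-0.1255]
Step 2: x=[4.3625] v=[-0.2503]
Step 3: x=[4.3251] v=[-0.3737]
Step 4: x=[4.2756] v=[-0.4951]
Step 5: x=[4.2142] v=[-0.6138]
Step 6: x=[4.1413] v=[-0.7291]
Step 7: x=[4.0573] v=[-0.8404]
Step 8: x=[3.9626] v=[-0.9472]
Step 9: x=[3.8577] v=[-1.0488]
Step 10: x=[3.7432] v=[-1.1447]
Step 11: x=[3.6198] v=[-1.2343]
Step 12: x=[3.4881] v=[-1.3172]
Step 13: x=[3.3488] v=[-1.3929]
Step 14: x=[3.2027] v=[-1.4610]
Step 15: x=[3.0506] v=[-1.5212]
Step 16: x=[2.8933] v=[-1.5731]
Step 17: x=[2.7317] v=[-1.6164]
Step 18: x=[2.5666] v=[-1.6509]
Step 19: x=[2.3990] v=[-1.6764]
Step 20: x=[2.2297] v=[-1.6927]
Step 21: x=[2.0597] v=[-1.6998]
Step 22: x=[1.8899] v=[-1.6976]
Step 23: x=[1.7213] v=[-1.6861]
Step 24: x=[1.5548] v=[-1.6654]
Step 25: x=[1.3912] v=[-1.6357]
Step 26: x=[1.2315] v=[-1.5970]
Step 27: x=[1.0765] v=[-1.5496]
Step 28: x=[0.9271] v=[-1.4938]
Step 29: x=[0.7841] v=[-1.4298]
Step 30: x=[0.6483] v=[-1.3580]
Step 31: x=[0.5204] v=[-1.2788]
Step 32: x=[0.4011] v=[-1.1926]
Step 33: x=[0.2911] v=[-1.0999]
Step 34: x=[0.1910] v=[-1.0012]
Step 35: x=[0.1013] v=[-0.8971]
Step 36: x=[0.0225] v=[-0.7881]
Step 37: x=[-0.0450] v=[-0.6748]
Step 38: x=[-0.1008] v=[-0.5578]
Step 39: x=[-0.1446] v=[-0.4378]
Step 40: x=[-0.1761] v=[-0.3154]
Step 41: x=[-0.1952] v=[-0.1913]
Step 42: x=[-0.2018] v=[-0.0661]
Step 43: x=[-0.1959] v=[0.0595]
First v>=0 after going negative at step 43, time=4.3000

Answer: 4.3000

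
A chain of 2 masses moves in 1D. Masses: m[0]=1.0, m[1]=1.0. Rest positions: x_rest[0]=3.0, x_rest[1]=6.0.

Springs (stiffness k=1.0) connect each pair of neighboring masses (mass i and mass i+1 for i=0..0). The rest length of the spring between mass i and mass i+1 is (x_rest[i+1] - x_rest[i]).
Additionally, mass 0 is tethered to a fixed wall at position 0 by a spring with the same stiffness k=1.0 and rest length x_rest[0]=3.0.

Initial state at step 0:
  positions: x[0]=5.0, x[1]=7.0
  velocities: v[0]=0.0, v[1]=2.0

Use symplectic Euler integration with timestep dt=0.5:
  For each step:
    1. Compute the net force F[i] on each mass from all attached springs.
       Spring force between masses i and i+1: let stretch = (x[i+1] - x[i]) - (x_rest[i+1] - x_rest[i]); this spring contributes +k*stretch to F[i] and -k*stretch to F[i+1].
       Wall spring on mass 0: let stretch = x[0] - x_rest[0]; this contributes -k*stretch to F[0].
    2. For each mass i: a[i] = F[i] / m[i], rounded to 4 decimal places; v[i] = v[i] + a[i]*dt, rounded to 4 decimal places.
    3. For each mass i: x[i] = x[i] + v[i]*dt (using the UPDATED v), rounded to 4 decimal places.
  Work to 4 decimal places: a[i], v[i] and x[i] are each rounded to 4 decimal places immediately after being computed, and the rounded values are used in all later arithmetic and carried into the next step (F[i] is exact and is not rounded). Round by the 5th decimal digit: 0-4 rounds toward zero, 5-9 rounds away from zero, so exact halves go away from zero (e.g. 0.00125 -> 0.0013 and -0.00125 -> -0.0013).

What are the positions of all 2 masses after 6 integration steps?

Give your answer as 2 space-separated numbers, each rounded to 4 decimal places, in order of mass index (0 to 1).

Answer: 5.2526 6.7699

Derivation:
Step 0: x=[5.0000 7.0000] v=[0.0000 2.0000]
Step 1: x=[4.2500 8.2500] v=[-1.5000 2.5000]
Step 2: x=[3.4375 9.2500] v=[-1.6250 2.0000]
Step 3: x=[3.2188 9.5469] v=[-0.4375 0.5938]
Step 4: x=[3.7774 9.0118] v=[1.1172 -1.0703]
Step 5: x=[4.7003 7.9181] v=[1.8457 -2.1875]
Step 6: x=[5.2526 6.7699] v=[1.1045 -2.2964]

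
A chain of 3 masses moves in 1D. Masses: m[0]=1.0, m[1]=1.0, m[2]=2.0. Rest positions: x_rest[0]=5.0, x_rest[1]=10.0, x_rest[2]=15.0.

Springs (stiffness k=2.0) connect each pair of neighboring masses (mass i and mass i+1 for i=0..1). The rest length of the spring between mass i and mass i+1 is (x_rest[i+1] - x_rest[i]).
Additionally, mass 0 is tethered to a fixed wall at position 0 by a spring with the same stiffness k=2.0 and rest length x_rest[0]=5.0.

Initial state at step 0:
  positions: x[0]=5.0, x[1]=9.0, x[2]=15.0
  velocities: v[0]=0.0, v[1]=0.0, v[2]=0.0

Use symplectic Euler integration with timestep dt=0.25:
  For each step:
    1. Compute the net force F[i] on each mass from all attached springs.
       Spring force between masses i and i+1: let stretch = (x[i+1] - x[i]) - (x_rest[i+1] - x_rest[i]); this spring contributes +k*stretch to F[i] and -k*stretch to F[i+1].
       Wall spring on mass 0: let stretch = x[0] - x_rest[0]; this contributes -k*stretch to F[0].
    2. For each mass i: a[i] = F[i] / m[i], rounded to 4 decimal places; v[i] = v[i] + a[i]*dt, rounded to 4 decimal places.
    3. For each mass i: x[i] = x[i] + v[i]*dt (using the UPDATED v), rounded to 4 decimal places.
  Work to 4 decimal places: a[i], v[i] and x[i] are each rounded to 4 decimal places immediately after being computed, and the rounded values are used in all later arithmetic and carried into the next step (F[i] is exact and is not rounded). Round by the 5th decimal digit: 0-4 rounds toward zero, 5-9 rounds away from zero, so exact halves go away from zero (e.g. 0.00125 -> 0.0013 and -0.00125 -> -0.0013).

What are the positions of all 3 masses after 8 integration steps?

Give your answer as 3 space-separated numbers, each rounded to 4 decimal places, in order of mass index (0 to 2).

Answer: 5.6222 9.8216 14.7632

Derivation:
Step 0: x=[5.0000 9.0000 15.0000] v=[0.0000 0.0000 0.0000]
Step 1: x=[4.8750 9.2500 14.9375] v=[-0.5000 1.0000 -0.2500]
Step 2: x=[4.6875 9.6641 14.8320] v=[-0.7500 1.6563 -0.4219]
Step 3: x=[4.5361 10.1021 14.7160] v=[-0.6055 1.7520 -0.4639]
Step 4: x=[4.5135 10.4211 14.6242] v=[-0.0906 1.2760 -0.3674]
Step 5: x=[4.6651 10.5271 14.5822] v=[0.6065 0.4238 -0.1682]
Step 6: x=[4.9664 10.4072 14.5992] v=[1.2050 -0.4797 0.0680]
Step 7: x=[5.3270 10.1312 14.6667] v=[1.4422 -1.1041 0.2700]
Step 8: x=[5.6222 9.8216 14.7632] v=[1.1808 -1.2385 0.3861]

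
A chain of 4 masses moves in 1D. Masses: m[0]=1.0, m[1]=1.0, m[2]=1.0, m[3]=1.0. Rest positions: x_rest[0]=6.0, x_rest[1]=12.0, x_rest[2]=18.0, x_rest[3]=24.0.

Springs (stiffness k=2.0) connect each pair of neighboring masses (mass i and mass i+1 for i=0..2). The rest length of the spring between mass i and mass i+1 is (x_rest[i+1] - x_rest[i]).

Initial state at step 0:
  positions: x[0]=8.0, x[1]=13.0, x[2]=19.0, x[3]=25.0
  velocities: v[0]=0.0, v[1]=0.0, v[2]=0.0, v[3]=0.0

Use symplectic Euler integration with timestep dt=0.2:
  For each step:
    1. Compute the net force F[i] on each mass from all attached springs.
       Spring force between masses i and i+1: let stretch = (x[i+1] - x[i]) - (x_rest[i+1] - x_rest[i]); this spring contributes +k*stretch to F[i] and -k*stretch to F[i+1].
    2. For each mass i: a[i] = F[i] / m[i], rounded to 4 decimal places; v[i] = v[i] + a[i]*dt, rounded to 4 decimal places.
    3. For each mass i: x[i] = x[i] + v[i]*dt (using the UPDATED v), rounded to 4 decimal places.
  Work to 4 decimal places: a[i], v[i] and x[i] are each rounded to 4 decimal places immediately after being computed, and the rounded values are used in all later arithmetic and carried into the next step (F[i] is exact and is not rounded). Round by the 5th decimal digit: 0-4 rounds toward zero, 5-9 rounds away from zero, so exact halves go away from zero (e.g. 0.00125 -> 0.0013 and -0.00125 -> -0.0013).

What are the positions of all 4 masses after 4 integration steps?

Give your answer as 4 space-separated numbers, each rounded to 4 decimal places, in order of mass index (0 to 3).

Answer: 7.3746 13.5431 19.0789 25.0033

Derivation:
Step 0: x=[8.0000 13.0000 19.0000 25.0000] v=[0.0000 0.0000 0.0000 0.0000]
Step 1: x=[7.9200 13.0800 19.0000 25.0000] v=[-0.4000 0.4000 0.0000 0.0000]
Step 2: x=[7.7728 13.2208 19.0064 25.0000] v=[-0.7360 0.7040 0.0320 0.0000]
Step 3: x=[7.5814 13.3886 19.0294 25.0005] v=[-0.9568 0.8390 0.1152 0.0026]
Step 4: x=[7.3746 13.5431 19.0789 25.0033] v=[-1.0339 0.7724 0.2473 0.0142]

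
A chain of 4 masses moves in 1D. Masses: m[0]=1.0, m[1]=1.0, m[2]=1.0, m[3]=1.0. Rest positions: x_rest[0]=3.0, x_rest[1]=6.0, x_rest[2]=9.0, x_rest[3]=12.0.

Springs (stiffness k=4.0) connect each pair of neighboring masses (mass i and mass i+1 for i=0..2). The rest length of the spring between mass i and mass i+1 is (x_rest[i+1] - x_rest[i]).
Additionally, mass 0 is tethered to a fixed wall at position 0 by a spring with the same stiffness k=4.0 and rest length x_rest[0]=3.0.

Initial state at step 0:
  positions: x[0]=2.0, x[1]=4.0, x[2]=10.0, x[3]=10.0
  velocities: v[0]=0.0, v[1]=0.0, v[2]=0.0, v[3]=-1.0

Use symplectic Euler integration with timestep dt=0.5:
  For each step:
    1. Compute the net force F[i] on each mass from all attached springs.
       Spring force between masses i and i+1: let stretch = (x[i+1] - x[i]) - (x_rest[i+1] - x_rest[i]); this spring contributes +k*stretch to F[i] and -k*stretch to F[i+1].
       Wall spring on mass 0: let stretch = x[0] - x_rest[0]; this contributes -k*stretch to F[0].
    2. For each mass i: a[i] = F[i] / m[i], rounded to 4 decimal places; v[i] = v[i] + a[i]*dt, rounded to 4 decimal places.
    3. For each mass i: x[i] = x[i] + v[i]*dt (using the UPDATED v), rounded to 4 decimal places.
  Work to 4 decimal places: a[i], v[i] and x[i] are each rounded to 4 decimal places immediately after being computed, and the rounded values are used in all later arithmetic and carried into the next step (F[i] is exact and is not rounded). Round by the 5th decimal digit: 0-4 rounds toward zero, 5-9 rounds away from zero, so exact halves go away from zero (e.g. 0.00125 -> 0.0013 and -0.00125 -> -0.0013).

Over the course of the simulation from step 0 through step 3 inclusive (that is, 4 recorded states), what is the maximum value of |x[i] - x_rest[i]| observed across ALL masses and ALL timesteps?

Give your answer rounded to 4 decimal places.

Answer: 5.0000

Derivation:
Step 0: x=[2.0000 4.0000 10.0000 10.0000] v=[0.0000 0.0000 0.0000 -1.0000]
Step 1: x=[2.0000 8.0000 4.0000 12.5000] v=[0.0000 8.0000 -12.0000 5.0000]
Step 2: x=[6.0000 2.0000 10.5000 9.5000] v=[8.0000 -12.0000 13.0000 -6.0000]
Step 3: x=[0.0000 8.5000 7.5000 10.5000] v=[-12.0000 13.0000 -6.0000 2.0000]
Max displacement = 5.0000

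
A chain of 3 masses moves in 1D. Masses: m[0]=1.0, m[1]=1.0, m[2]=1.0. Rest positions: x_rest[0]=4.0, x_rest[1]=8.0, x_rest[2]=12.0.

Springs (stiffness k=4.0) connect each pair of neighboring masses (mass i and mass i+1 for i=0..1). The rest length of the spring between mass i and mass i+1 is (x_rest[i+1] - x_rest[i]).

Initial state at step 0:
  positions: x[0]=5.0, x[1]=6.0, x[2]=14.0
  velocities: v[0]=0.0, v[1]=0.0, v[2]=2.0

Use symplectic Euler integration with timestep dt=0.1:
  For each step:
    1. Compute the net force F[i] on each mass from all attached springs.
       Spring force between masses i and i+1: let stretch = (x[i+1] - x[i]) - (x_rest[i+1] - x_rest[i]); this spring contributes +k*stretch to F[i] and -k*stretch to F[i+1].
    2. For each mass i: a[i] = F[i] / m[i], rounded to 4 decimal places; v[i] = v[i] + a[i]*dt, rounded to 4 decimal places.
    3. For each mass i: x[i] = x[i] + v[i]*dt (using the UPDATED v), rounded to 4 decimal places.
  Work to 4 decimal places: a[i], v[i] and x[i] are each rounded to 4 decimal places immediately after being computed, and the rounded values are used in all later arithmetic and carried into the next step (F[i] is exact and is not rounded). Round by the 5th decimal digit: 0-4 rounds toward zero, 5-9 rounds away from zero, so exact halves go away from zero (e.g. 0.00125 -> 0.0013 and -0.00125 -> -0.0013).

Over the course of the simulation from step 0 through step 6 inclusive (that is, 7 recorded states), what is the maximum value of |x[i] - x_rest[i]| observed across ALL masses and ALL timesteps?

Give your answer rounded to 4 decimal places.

Answer: 2.0759

Derivation:
Step 0: x=[5.0000 6.0000 14.0000] v=[0.0000 0.0000 2.0000]
Step 1: x=[4.8800 6.2800 14.0400] v=[-1.2000 2.8000 0.4000]
Step 2: x=[4.6560 6.8144 13.9296] v=[-2.2400 5.3440 -1.1040]
Step 3: x=[4.3583 7.5471 13.6946] v=[-2.9766 7.3267 -2.3501]
Step 4: x=[4.0282 8.3981 13.3737] v=[-3.3011 8.5102 -3.2091]
Step 5: x=[3.7129 9.2734 13.0138] v=[-3.1531 8.7525 -3.5993]
Step 6: x=[3.4600 10.0759 12.6643] v=[-2.5289 8.0245 -3.4955]
Max displacement = 2.0759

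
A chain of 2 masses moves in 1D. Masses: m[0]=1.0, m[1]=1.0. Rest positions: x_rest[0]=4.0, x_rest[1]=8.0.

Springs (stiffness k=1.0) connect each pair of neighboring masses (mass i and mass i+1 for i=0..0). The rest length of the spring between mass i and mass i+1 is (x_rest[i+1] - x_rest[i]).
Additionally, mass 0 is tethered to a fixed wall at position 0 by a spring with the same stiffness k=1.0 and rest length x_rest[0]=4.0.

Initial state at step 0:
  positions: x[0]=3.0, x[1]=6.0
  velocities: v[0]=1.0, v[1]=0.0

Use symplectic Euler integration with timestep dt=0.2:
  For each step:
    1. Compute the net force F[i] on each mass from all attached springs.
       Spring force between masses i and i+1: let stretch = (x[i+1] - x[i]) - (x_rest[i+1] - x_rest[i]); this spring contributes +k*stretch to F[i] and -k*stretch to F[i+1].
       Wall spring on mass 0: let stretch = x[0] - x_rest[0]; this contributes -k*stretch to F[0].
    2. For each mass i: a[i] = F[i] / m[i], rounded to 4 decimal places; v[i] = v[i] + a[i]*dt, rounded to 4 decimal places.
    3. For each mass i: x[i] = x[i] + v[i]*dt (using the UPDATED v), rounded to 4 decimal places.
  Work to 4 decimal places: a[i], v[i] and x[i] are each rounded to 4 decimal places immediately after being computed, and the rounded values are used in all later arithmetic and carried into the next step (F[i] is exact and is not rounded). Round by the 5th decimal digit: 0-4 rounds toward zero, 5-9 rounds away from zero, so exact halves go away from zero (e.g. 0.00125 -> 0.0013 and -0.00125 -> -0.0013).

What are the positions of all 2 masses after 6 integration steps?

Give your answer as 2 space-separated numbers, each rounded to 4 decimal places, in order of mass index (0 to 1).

Answer: 3.8206 6.9680

Derivation:
Step 0: x=[3.0000 6.0000] v=[1.0000 0.0000]
Step 1: x=[3.2000 6.0400] v=[1.0000 0.2000]
Step 2: x=[3.3856 6.1264] v=[0.9280 0.4320]
Step 3: x=[3.5454 6.2632] v=[0.7990 0.6838]
Step 4: x=[3.6721 6.4512] v=[0.6335 0.9402]
Step 5: x=[3.7631 6.6881] v=[0.4549 1.1844]
Step 6: x=[3.8206 6.9680] v=[0.2873 1.3994]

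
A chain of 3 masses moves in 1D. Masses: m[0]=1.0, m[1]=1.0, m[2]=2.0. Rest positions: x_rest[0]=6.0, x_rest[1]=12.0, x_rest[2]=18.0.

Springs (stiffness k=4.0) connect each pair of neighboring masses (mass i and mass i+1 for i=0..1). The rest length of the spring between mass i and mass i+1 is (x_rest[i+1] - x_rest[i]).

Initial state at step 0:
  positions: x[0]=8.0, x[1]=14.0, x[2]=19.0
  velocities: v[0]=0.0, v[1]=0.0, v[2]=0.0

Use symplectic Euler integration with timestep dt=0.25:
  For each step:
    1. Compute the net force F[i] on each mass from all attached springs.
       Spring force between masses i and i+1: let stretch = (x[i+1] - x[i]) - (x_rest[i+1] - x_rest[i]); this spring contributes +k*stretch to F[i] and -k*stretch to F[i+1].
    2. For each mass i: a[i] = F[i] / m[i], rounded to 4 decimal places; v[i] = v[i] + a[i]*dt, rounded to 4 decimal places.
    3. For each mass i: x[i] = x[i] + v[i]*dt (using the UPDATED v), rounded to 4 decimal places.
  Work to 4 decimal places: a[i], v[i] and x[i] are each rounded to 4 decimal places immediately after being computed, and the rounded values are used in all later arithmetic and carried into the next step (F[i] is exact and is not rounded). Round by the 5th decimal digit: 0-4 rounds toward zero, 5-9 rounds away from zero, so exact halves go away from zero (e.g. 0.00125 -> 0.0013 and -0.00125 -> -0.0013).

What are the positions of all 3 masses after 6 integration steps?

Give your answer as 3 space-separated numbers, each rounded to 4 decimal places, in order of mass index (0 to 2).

Step 0: x=[8.0000 14.0000 19.0000] v=[0.0000 0.0000 0.0000]
Step 1: x=[8.0000 13.7500 19.1250] v=[0.0000 -1.0000 0.5000]
Step 2: x=[7.9375 13.4063 19.3281] v=[-0.2500 -1.3750 0.8125]
Step 3: x=[7.7422 13.1758 19.5410] v=[-0.7812 -0.9220 0.8516]
Step 4: x=[7.4053 13.1782 19.7083] v=[-1.3476 0.0096 0.6690]
Step 5: x=[7.0116 13.3699 19.8093] v=[-1.5747 0.7668 0.4040]
Step 6: x=[6.7075 13.5819 19.8554] v=[-1.2164 0.8479 0.1843]

Answer: 6.7075 13.5819 19.8554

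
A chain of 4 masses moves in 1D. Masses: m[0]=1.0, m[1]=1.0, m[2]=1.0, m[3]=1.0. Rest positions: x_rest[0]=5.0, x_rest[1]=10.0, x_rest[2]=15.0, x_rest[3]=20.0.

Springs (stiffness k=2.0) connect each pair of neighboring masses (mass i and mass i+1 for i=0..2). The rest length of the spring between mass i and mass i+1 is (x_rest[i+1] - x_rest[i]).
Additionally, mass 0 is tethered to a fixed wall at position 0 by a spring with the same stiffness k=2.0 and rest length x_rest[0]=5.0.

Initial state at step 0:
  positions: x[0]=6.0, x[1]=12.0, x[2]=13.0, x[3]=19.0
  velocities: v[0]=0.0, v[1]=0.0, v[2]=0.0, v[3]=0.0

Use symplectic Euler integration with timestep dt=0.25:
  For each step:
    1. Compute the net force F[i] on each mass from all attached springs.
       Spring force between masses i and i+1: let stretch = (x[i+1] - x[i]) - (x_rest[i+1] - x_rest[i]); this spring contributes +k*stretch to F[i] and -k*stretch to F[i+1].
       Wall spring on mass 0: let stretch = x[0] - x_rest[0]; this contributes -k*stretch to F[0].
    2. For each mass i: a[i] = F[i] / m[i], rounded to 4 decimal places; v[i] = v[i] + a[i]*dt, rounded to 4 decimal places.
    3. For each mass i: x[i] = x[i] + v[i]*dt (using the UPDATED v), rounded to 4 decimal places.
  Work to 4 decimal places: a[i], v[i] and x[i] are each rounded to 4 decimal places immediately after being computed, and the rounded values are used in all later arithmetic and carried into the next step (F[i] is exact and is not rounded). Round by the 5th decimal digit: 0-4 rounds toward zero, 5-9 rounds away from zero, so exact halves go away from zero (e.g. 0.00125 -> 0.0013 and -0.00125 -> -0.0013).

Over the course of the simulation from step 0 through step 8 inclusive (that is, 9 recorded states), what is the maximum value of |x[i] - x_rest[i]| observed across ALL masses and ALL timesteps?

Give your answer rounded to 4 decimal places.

Answer: 2.1716

Derivation:
Step 0: x=[6.0000 12.0000 13.0000 19.0000] v=[0.0000 0.0000 0.0000 0.0000]
Step 1: x=[6.0000 11.3750 13.6250 18.8750] v=[0.0000 -2.5000 2.5000 -0.5000]
Step 2: x=[5.9219 10.3594 14.6250 18.7188] v=[-0.3125 -4.0625 4.0000 -0.6250]
Step 3: x=[5.6582 9.3223 15.6035 18.6758] v=[-1.0547 -4.1485 3.9141 -0.1719]
Step 4: x=[5.1453 8.6123 16.1809 18.8738] v=[-2.0518 -2.8400 2.3097 0.7920]
Step 5: x=[4.4226 8.4150 16.1489 19.3602] v=[-2.8910 -0.7892 -0.1282 1.9456]
Step 6: x=[3.6461 8.6854 15.5515 20.0702] v=[-3.1061 1.0816 -2.3895 2.8400]
Step 7: x=[3.0437 9.1842 14.6607 20.8404] v=[-2.4095 1.9950 -3.5632 3.0807]
Step 8: x=[2.8284 9.6000 13.8578 21.4631] v=[-0.8611 1.6630 -3.2116 2.4909]
Max displacement = 2.1716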